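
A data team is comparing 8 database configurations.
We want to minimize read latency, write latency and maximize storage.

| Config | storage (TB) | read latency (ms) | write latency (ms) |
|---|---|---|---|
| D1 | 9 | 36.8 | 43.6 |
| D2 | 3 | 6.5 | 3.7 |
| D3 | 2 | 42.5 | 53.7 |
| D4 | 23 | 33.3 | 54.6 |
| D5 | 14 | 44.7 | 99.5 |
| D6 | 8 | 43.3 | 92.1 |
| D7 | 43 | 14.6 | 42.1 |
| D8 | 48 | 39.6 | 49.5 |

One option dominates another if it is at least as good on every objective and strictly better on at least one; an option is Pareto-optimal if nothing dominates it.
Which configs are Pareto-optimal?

D1: dominated by D7 (storage 43≥9, read latency 14.6≤36.8, write latency 42.1≤43.6).
D2: not dominated (best read latency).
D3: dominated by D1 (storage 9≥2, read latency 36.8≤42.5, write latency 43.6≤53.7).
D4: dominated by D7 (storage 43≥23, read latency 14.6≤33.3, write latency 42.1≤54.6).
D5: dominated by D4 (storage 23≥14, read latency 33.3≤44.7, write latency 54.6≤99.5).
D6: dominated by D1 (storage 9≥8, read latency 36.8≤43.3, write latency 43.6≤92.1).
D7: not dominated.
D8: not dominated (best storage).

D2, D7, D8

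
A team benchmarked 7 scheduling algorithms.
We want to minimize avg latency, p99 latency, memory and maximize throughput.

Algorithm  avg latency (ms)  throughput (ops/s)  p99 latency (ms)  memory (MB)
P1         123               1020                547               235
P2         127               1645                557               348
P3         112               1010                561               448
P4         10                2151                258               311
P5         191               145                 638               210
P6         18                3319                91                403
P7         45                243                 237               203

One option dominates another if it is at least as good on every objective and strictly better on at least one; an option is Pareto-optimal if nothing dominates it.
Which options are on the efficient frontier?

P1: not dominated.
P2: dominated by P4 (avg latency 10≤127, throughput 2151≥1645, p99 latency 258≤557, memory 311≤348).
P3: dominated by P4 (avg latency 10≤112, throughput 2151≥1010, p99 latency 258≤561, memory 311≤448).
P4: not dominated (best avg latency).
P5: dominated by P7 (avg latency 45≤191, throughput 243≥145, p99 latency 237≤638, memory 203≤210).
P6: not dominated (best throughput).
P7: not dominated (best memory).

P1, P4, P6, P7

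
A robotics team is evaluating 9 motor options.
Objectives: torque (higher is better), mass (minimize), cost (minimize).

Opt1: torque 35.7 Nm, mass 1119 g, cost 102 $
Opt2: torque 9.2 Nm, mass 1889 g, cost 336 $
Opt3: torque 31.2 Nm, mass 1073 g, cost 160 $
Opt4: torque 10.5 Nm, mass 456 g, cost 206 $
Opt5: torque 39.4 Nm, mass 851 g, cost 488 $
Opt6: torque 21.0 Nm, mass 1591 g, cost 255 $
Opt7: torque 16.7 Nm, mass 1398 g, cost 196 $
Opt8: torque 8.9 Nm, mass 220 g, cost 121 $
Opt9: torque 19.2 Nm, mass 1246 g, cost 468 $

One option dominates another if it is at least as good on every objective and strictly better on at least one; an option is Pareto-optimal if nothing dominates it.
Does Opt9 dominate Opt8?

No

Opt9 vs Opt8: Opt9 is worse on mass (1246 vs 220), so it does not dominate Opt8.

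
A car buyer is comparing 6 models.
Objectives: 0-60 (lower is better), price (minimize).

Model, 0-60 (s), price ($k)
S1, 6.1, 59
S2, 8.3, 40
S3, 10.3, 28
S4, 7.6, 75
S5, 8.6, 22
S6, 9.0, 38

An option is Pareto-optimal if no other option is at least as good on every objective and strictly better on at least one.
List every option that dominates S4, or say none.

S1: 0-60 6.1≤7.6, price 59≤75 — dominates S4.
Others (S2, S3, S5, S6) are each worse than S4 on at least one objective.

S1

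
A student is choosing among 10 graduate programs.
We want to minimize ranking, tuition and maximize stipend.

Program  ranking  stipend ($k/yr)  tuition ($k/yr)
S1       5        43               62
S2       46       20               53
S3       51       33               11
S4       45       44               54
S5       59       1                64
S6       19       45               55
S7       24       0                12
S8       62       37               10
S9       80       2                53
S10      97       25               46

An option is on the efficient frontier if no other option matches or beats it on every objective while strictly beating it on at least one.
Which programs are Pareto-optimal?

S1, S2, S3, S4, S6, S7, S8

S1: not dominated (best ranking).
S2: not dominated.
S3: not dominated.
S4: not dominated.
S5: dominated by S1 (ranking 5≤59, stipend 43≥1, tuition 62≤64).
S6: not dominated (best stipend).
S7: not dominated.
S8: not dominated (best tuition).
S9: dominated by S2 (ranking 46≤80, stipend 20≥2, tuition 53≤53).
S10: dominated by S3 (ranking 51≤97, stipend 33≥25, tuition 11≤46).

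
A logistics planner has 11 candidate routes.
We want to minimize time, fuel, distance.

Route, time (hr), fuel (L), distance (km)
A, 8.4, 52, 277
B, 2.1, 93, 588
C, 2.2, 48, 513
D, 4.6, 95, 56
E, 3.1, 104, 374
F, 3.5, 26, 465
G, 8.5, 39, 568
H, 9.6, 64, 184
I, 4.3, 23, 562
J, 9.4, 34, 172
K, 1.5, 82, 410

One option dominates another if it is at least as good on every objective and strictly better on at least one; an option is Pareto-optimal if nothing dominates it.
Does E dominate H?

No

E vs H: E is worse on fuel (104 vs 64), so it does not dominate H.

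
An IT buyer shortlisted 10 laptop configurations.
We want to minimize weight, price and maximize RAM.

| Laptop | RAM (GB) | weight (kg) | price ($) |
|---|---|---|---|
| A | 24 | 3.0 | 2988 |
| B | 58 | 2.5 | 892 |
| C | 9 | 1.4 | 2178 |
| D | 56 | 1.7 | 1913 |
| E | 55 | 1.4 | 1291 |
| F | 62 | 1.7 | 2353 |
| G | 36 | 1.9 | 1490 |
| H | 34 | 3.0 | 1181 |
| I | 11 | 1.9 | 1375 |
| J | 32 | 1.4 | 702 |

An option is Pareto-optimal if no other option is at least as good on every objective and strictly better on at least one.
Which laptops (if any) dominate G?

E

E: RAM 55≥36, weight 1.4≤1.9, price 1291≤1490 — dominates G.
Others (A, B, C, D, F, H, I, J) are each worse than G on at least one objective.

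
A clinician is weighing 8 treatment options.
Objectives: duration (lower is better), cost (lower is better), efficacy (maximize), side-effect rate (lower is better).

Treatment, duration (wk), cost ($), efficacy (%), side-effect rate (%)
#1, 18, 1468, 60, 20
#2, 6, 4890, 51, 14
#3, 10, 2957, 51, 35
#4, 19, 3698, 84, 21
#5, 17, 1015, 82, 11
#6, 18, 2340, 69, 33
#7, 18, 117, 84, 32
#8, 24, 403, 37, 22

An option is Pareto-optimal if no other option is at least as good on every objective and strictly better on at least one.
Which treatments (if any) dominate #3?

#1: worse on duration (18 vs 10).
#2: worse on cost (4890 vs 2957).
#4: worse on duration (19 vs 10).
#5: worse on duration (17 vs 10).
#6: worse on duration (18 vs 10).
#7: worse on duration (18 vs 10).
#8: worse on duration (24 vs 10).
No option dominates #3.

none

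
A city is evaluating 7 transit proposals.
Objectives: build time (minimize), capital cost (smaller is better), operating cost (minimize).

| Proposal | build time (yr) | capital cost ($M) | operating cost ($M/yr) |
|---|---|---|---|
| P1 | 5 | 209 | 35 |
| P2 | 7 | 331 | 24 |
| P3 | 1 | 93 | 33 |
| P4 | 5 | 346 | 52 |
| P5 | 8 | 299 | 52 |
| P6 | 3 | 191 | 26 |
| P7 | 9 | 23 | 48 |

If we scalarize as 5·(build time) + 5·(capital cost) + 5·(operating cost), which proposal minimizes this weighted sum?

P7

P1: 5·5 + 5·209 + 5·35 = 1245
P2: 5·7 + 5·331 + 5·24 = 1810
P3: 5·1 + 5·93 + 5·33 = 635
P4: 5·5 + 5·346 + 5·52 = 2015
P5: 5·8 + 5·299 + 5·52 = 1795
P6: 5·3 + 5·191 + 5·26 = 1100
P7: 5·9 + 5·23 + 5·48 = 400
Lowest: P7 at 400.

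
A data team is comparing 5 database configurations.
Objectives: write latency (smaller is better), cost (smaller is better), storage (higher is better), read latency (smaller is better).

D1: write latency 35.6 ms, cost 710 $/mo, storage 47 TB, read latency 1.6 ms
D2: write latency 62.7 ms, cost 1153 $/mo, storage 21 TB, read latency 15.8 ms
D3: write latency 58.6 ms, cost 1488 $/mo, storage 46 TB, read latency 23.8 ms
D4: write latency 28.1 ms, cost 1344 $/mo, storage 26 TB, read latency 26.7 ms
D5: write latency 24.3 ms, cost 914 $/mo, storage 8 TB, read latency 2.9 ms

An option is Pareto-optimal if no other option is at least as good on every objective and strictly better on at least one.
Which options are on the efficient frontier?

D1: not dominated (best cost).
D2: dominated by D1 (write latency 35.6≤62.7, cost 710≤1153, storage 47≥21, read latency 1.6≤15.8).
D3: dominated by D1 (write latency 35.6≤58.6, cost 710≤1488, storage 47≥46, read latency 1.6≤23.8).
D4: not dominated.
D5: not dominated (best write latency).

D1, D4, D5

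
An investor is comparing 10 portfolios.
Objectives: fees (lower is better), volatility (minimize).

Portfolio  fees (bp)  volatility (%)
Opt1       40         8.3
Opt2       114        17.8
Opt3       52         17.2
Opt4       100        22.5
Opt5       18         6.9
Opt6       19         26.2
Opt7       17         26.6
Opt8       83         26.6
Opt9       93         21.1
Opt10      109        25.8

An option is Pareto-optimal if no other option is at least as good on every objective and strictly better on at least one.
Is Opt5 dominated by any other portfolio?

Opt1: worse on fees (40 vs 18).
Opt2: worse on fees (114 vs 18).
Opt3: worse on fees (52 vs 18).
Opt4: worse on fees (100 vs 18).
Opt6: worse on fees (19 vs 18).
Opt7: worse on volatility (26.6 vs 6.9).
Opt8: worse on fees (83 vs 18).
Opt9: worse on fees (93 vs 18).
Opt10: worse on fees (109 vs 18).
No option is at least as good as Opt5 on every objective and strictly better on one.

No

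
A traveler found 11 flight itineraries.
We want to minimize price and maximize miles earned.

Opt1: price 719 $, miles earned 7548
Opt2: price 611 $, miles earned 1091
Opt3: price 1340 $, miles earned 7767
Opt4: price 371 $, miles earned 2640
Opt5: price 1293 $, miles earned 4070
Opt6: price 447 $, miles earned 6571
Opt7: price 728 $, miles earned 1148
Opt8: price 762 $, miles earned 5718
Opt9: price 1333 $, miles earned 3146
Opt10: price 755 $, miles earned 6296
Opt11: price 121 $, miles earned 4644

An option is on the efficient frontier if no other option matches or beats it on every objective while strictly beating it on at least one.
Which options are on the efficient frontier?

Opt1, Opt3, Opt6, Opt11

Opt1: not dominated.
Opt2: dominated by Opt4 (price 371≤611, miles earned 2640≥1091).
Opt3: not dominated (best miles earned).
Opt4: dominated by Opt11 (price 121≤371, miles earned 4644≥2640).
Opt5: dominated by Opt1 (price 719≤1293, miles earned 7548≥4070).
Opt6: not dominated.
Opt7: dominated by Opt1 (price 719≤728, miles earned 7548≥1148).
Opt8: dominated by Opt1 (price 719≤762, miles earned 7548≥5718).
Opt9: dominated by Opt1 (price 719≤1333, miles earned 7548≥3146).
Opt10: dominated by Opt1 (price 719≤755, miles earned 7548≥6296).
Opt11: not dominated (best price).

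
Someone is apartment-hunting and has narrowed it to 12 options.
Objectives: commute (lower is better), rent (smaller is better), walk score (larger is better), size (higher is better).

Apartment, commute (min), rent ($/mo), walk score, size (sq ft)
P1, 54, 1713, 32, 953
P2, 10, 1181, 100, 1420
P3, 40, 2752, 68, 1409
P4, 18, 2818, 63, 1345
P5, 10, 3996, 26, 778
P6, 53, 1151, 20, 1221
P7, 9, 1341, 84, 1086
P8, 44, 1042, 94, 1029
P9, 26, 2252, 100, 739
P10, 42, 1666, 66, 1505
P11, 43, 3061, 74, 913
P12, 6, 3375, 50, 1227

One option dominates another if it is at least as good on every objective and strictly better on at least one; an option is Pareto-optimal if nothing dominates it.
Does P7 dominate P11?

Yes

P7 vs P11: commute 9≤43, rent 1341≤3061, walk score 84≥74, size 1086≥913 — P7 is at least as good on every objective with at least one strict improvement.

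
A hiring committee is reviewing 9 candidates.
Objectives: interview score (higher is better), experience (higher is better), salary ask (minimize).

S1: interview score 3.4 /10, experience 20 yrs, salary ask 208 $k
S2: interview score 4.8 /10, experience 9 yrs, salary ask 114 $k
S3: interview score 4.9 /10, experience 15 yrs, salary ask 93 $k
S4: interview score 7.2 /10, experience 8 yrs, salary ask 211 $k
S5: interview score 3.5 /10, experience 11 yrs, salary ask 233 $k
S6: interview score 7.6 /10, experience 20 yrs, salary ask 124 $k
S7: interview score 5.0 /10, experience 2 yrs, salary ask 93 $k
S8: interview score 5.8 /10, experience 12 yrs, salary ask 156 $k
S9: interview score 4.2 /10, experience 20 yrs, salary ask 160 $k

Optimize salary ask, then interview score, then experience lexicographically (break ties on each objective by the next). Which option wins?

S7

First minimize salary ask: best is 93, kept {S3, S7}.
Then maximize interview score: best is 5.0, kept {S7}.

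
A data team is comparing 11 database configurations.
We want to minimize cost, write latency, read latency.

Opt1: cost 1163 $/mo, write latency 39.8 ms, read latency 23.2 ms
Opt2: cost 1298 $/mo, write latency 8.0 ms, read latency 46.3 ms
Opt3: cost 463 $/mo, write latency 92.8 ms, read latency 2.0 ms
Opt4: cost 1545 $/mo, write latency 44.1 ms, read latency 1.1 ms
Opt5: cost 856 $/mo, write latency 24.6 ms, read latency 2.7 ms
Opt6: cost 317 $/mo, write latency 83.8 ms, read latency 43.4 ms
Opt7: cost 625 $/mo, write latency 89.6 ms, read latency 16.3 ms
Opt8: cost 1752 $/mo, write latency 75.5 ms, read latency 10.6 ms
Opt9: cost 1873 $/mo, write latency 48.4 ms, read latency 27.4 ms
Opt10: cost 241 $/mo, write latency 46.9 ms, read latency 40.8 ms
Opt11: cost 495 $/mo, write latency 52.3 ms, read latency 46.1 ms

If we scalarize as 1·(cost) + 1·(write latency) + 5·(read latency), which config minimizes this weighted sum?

Opt10

Opt1: 1·1163 + 1·39.8 + 5·23.2 = 1318.8
Opt2: 1·1298 + 1·8.0 + 5·46.3 = 1537.5
Opt3: 1·463 + 1·92.8 + 5·2.0 = 565.8
Opt4: 1·1545 + 1·44.1 + 5·1.1 = 1594.6
Opt5: 1·856 + 1·24.6 + 5·2.7 = 894.1
Opt6: 1·317 + 1·83.8 + 5·43.4 = 617.8
Opt7: 1·625 + 1·89.6 + 5·16.3 = 796.1
Opt8: 1·1752 + 1·75.5 + 5·10.6 = 1880.5
Opt9: 1·1873 + 1·48.4 + 5·27.4 = 2058.4
Opt10: 1·241 + 1·46.9 + 5·40.8 = 491.9
Opt11: 1·495 + 1·52.3 + 5·46.1 = 777.8
Lowest: Opt10 at 491.9.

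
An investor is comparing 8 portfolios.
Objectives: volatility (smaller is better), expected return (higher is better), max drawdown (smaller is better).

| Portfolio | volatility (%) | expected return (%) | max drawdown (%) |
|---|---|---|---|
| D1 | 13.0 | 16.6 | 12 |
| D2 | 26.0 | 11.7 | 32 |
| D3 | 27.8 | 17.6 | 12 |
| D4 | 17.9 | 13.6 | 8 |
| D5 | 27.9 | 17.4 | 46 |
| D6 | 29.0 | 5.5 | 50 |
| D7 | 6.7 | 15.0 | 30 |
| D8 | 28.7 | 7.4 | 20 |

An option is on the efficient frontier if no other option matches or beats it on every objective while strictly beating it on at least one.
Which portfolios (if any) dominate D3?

none

D1: worse on expected return (16.6 vs 17.6).
D2: worse on expected return (11.7 vs 17.6).
D4: worse on expected return (13.6 vs 17.6).
D5: worse on volatility (27.9 vs 27.8).
D6: worse on volatility (29.0 vs 27.8).
D7: worse on expected return (15.0 vs 17.6).
D8: worse on volatility (28.7 vs 27.8).
No option dominates D3.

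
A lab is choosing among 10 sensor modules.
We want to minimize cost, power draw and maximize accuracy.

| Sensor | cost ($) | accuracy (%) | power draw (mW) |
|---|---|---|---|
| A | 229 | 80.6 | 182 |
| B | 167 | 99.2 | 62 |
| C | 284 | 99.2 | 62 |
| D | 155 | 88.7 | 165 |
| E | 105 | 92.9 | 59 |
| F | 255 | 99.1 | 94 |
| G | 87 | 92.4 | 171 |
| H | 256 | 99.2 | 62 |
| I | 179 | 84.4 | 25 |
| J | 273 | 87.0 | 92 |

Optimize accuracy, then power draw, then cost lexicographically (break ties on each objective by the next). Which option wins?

B

First maximize accuracy: best is 99.2, kept {B, C, H}.
Then minimize power draw: best is 62, kept {B, C, H}.
Then minimize cost: best is 167, kept {B}.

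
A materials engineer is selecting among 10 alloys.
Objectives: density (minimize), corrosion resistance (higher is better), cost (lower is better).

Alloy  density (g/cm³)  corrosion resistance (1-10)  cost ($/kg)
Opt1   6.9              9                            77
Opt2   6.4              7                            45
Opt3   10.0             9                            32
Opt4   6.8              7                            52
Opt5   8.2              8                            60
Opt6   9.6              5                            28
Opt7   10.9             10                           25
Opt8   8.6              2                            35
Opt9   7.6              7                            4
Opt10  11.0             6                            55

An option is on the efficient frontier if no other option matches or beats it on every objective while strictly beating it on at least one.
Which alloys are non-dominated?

Opt1, Opt2, Opt3, Opt5, Opt7, Opt9

Opt1: not dominated.
Opt2: not dominated (best density).
Opt3: not dominated.
Opt4: dominated by Opt2 (density 6.4≤6.8, corrosion resistance 7≥7, cost 45≤52).
Opt5: not dominated.
Opt6: dominated by Opt9 (density 7.6≤9.6, corrosion resistance 7≥5, cost 4≤28).
Opt7: not dominated (best corrosion resistance).
Opt8: dominated by Opt9 (density 7.6≤8.6, corrosion resistance 7≥2, cost 4≤35).
Opt9: not dominated (best cost).
Opt10: dominated by Opt2 (density 6.4≤11.0, corrosion resistance 7≥6, cost 45≤55).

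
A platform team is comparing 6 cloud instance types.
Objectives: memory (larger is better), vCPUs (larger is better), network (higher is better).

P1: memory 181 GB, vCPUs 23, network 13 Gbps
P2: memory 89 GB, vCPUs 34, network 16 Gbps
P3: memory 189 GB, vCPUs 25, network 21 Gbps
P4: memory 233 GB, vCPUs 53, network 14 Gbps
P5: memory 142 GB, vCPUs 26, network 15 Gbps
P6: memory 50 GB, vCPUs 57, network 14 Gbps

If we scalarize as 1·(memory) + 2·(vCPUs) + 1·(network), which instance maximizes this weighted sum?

P4

P1: 1·181 + 2·23 + 1·13 = 240
P2: 1·89 + 2·34 + 1·16 = 173
P3: 1·189 + 2·25 + 1·21 = 260
P4: 1·233 + 2·53 + 1·14 = 353
P5: 1·142 + 2·26 + 1·15 = 209
P6: 1·50 + 2·57 + 1·14 = 178
Highest: P4 at 353.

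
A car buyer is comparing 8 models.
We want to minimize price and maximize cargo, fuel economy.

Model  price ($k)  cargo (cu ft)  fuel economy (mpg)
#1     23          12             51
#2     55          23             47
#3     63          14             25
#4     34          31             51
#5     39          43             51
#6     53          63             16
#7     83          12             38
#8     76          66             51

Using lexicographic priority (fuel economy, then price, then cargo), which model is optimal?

First maximize fuel economy: best is 51, kept {#1, #4, #5, #8}.
Then minimize price: best is 23, kept {#1}.

#1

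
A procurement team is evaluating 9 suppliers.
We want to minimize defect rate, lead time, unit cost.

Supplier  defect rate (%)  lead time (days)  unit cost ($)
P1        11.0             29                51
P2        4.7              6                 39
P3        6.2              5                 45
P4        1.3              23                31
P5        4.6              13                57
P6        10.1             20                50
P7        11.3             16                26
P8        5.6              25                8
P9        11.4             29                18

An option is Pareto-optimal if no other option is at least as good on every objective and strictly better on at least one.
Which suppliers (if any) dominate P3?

P1: worse on defect rate (11.0 vs 6.2).
P2: worse on lead time (6 vs 5).
P4: worse on lead time (23 vs 5).
P5: worse on lead time (13 vs 5).
P6: worse on defect rate (10.1 vs 6.2).
P7: worse on defect rate (11.3 vs 6.2).
P8: worse on lead time (25 vs 5).
P9: worse on defect rate (11.4 vs 6.2).
No option dominates P3.

none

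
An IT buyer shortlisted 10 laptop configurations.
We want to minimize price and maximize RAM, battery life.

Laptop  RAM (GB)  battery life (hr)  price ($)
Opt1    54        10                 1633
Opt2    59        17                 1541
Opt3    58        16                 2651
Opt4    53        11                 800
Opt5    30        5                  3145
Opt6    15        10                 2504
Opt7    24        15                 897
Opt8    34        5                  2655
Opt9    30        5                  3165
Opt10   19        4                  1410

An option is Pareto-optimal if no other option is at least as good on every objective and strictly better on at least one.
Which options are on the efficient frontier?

Opt2, Opt4, Opt7

Opt1: dominated by Opt2 (RAM 59≥54, battery life 17≥10, price 1541≤1633).
Opt2: not dominated (best RAM).
Opt3: dominated by Opt2 (RAM 59≥58, battery life 17≥16, price 1541≤2651).
Opt4: not dominated (best price).
Opt5: dominated by Opt1 (RAM 54≥30, battery life 10≥5, price 1633≤3145).
Opt6: dominated by Opt1 (RAM 54≥15, battery life 10≥10, price 1633≤2504).
Opt7: not dominated.
Opt8: dominated by Opt1 (RAM 54≥34, battery life 10≥5, price 1633≤2655).
Opt9: dominated by Opt1 (RAM 54≥30, battery life 10≥5, price 1633≤3165).
Opt10: dominated by Opt4 (RAM 53≥19, battery life 11≥4, price 800≤1410).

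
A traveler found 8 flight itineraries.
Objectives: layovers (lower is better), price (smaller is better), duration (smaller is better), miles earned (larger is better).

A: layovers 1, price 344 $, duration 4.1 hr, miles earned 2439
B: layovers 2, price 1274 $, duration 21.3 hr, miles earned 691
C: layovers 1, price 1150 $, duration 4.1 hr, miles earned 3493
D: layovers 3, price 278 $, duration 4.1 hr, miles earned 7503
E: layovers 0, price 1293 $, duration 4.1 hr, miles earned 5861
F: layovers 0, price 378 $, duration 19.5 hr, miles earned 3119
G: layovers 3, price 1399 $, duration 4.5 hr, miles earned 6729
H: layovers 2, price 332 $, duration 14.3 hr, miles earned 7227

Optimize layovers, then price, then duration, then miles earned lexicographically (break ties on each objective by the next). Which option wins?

F

First minimize layovers: best is 0, kept {E, F}.
Then minimize price: best is 378, kept {F}.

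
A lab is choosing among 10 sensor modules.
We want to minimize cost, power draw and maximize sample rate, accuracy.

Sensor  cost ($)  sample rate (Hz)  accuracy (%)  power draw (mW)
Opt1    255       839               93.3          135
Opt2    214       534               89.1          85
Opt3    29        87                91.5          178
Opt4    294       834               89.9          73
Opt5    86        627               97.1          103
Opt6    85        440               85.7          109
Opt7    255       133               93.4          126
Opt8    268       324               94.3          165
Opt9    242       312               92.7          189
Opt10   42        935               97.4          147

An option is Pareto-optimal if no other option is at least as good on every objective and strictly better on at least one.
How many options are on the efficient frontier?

Opt1: not dominated.
Opt2: not dominated.
Opt3: not dominated (best cost).
Opt4: not dominated (best power draw).
Opt5: not dominated.
Opt6: not dominated.
Opt7: dominated by Opt5 (cost 86≤255, sample rate 627≥133, accuracy 97.1≥93.4, power draw 103≤126).
Opt8: dominated by Opt5 (cost 86≤268, sample rate 627≥324, accuracy 97.1≥94.3, power draw 103≤165).
Opt9: dominated by Opt5 (cost 86≤242, sample rate 627≥312, accuracy 97.1≥92.7, power draw 103≤189).
Opt10: not dominated (best sample rate).
Pareto-optimal: Opt1, Opt2, Opt3, Opt4, Opt5, Opt6, Opt10 → 7.

7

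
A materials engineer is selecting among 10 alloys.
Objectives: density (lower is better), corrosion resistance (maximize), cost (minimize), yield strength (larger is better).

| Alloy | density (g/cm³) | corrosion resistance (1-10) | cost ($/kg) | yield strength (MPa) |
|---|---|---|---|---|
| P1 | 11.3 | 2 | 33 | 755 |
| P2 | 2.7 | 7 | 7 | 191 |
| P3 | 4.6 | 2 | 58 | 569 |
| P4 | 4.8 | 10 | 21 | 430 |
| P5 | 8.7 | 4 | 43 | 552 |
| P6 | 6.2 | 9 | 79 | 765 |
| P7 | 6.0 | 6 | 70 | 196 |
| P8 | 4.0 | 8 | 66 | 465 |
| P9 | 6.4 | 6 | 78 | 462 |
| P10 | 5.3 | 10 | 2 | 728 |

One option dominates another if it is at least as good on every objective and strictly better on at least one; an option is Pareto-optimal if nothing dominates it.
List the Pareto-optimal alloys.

P1: not dominated.
P2: not dominated (best density).
P3: not dominated.
P4: not dominated.
P5: dominated by P10 (density 5.3≤8.7, corrosion resistance 10≥4, cost 2≤43, yield strength 728≥552).
P6: not dominated (best yield strength).
P7: dominated by P4 (density 4.8≤6.0, corrosion resistance 10≥6, cost 21≤70, yield strength 430≥196).
P8: not dominated.
P9: dominated by P8 (density 4.0≤6.4, corrosion resistance 8≥6, cost 66≤78, yield strength 465≥462).
P10: not dominated (best cost).

P1, P2, P3, P4, P6, P8, P10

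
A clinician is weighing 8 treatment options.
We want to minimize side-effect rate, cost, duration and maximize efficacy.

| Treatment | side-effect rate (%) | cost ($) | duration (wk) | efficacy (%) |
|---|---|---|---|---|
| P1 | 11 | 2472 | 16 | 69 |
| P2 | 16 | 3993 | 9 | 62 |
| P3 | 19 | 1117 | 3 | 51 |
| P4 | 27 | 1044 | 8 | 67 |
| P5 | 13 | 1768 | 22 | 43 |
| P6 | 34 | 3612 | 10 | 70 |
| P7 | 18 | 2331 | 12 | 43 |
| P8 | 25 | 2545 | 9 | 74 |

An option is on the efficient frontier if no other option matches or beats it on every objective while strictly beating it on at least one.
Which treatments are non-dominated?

P1: not dominated (best side-effect rate).
P2: not dominated.
P3: not dominated (best duration).
P4: not dominated (best cost).
P5: not dominated.
P6: dominated by P8 (side-effect rate 25≤34, cost 2545≤3612, duration 9≤10, efficacy 74≥70).
P7: not dominated.
P8: not dominated (best efficacy).

P1, P2, P3, P4, P5, P7, P8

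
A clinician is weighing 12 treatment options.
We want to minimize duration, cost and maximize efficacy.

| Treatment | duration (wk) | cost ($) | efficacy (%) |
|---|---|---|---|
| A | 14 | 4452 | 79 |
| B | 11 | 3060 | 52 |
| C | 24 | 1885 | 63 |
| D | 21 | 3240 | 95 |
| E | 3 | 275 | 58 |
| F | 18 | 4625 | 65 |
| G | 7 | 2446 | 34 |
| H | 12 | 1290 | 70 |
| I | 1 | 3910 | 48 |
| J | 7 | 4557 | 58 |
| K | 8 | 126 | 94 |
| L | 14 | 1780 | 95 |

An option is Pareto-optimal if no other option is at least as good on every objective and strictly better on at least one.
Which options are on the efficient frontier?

E, I, K, L

A: dominated by K (duration 8≤14, cost 126≤4452, efficacy 94≥79).
B: dominated by E (duration 3≤11, cost 275≤3060, efficacy 58≥52).
C: dominated by H (duration 12≤24, cost 1290≤1885, efficacy 70≥63).
D: dominated by L (duration 14≤21, cost 1780≤3240, efficacy 95≥95).
E: not dominated.
F: dominated by A (duration 14≤18, cost 4452≤4625, efficacy 79≥65).
G: dominated by E (duration 3≤7, cost 275≤2446, efficacy 58≥34).
H: dominated by K (duration 8≤12, cost 126≤1290, efficacy 94≥70).
I: not dominated (best duration).
J: dominated by E (duration 3≤7, cost 275≤4557, efficacy 58≥58).
K: not dominated (best cost).
L: not dominated.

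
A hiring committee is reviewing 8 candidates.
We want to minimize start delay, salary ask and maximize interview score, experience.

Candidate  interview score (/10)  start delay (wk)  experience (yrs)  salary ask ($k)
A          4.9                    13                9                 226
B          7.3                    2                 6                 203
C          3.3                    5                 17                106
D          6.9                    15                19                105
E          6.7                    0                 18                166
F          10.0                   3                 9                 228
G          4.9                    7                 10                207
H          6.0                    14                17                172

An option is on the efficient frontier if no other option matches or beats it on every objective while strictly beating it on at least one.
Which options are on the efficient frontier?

A: dominated by E (interview score 6.7≥4.9, start delay 0≤13, experience 18≥9, salary ask 166≤226).
B: not dominated.
C: not dominated.
D: not dominated (best experience).
E: not dominated (best start delay).
F: not dominated (best interview score).
G: dominated by E (interview score 6.7≥4.9, start delay 0≤7, experience 18≥10, salary ask 166≤207).
H: dominated by E (interview score 6.7≥6.0, start delay 0≤14, experience 18≥17, salary ask 166≤172).

B, C, D, E, F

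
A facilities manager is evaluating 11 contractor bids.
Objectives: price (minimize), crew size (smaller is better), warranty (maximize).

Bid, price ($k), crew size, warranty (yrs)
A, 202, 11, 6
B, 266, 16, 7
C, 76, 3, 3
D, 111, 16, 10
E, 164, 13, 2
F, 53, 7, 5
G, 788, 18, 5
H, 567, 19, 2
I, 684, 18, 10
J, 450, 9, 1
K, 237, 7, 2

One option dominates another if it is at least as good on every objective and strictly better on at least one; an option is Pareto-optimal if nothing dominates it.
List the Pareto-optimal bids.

A, C, D, F

A: not dominated.
B: dominated by D (price 111≤266, crew size 16≤16, warranty 10≥7).
C: not dominated (best crew size).
D: not dominated.
E: dominated by C (price 76≤164, crew size 3≤13, warranty 3≥2).
F: not dominated (best price).
G: dominated by A (price 202≤788, crew size 11≤18, warranty 6≥5).
H: dominated by A (price 202≤567, crew size 11≤19, warranty 6≥2).
I: dominated by D (price 111≤684, crew size 16≤18, warranty 10≥10).
J: dominated by C (price 76≤450, crew size 3≤9, warranty 3≥1).
K: dominated by C (price 76≤237, crew size 3≤7, warranty 3≥2).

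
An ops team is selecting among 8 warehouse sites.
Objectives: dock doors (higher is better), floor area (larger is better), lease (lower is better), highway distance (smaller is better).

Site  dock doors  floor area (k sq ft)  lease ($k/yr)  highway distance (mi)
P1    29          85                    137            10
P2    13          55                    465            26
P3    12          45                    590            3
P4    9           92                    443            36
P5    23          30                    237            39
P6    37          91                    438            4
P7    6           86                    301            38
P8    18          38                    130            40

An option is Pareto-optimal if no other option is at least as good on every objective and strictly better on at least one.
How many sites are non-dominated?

P1: not dominated.
P2: dominated by P1 (dock doors 29≥13, floor area 85≥55, lease 137≤465, highway distance 10≤26).
P3: not dominated (best highway distance).
P4: not dominated (best floor area).
P5: dominated by P1 (dock doors 29≥23, floor area 85≥30, lease 137≤237, highway distance 10≤39).
P6: not dominated (best dock doors).
P7: not dominated.
P8: not dominated (best lease).
Pareto-optimal: P1, P3, P4, P6, P7, P8 → 6.

6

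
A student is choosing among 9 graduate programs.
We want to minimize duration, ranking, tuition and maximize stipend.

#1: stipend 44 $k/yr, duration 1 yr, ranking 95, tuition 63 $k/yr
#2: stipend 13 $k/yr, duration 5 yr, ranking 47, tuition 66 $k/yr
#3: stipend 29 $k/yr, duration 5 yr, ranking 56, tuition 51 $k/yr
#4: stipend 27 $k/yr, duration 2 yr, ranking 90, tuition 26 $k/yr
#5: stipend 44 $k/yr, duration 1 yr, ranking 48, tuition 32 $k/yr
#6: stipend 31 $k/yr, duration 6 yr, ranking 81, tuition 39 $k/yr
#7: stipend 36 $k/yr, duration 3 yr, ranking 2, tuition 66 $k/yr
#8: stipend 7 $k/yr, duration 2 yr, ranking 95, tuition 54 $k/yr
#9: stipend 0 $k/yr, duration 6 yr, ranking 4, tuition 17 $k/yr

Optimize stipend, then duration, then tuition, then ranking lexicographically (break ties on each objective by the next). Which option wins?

First maximize stipend: best is 44, kept {#1, #5}.
Then minimize duration: best is 1, kept {#1, #5}.
Then minimize tuition: best is 32, kept {#5}.

#5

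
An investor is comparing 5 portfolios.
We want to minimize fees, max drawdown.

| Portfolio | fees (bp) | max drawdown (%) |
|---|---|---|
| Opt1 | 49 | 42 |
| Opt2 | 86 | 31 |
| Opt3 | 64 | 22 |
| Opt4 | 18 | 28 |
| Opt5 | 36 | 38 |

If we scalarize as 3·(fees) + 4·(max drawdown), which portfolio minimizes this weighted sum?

Opt4

Opt1: 3·49 + 4·42 = 315
Opt2: 3·86 + 4·31 = 382
Opt3: 3·64 + 4·22 = 280
Opt4: 3·18 + 4·28 = 166
Opt5: 3·36 + 4·38 = 260
Lowest: Opt4 at 166.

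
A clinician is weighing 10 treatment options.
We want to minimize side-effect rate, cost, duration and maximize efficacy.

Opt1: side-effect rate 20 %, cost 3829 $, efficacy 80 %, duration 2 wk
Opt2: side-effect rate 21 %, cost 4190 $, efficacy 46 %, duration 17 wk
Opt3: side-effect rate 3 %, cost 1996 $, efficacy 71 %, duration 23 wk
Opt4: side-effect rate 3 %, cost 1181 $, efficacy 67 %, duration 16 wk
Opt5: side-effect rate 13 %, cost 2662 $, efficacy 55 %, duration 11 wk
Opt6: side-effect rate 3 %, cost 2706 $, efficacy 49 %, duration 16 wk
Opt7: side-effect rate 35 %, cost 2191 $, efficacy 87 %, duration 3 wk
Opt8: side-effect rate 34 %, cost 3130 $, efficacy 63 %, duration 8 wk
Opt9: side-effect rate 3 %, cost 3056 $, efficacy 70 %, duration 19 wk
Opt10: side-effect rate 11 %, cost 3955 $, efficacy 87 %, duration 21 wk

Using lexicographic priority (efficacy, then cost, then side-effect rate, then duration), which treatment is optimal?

Opt7

First maximize efficacy: best is 87, kept {Opt7, Opt10}.
Then minimize cost: best is 2191, kept {Opt7}.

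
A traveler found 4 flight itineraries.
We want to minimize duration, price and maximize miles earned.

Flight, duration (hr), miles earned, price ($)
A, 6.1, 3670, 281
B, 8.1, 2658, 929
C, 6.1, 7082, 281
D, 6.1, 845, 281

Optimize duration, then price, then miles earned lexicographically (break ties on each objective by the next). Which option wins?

C

First minimize duration: best is 6.1, kept {A, C, D}.
Then minimize price: best is 281, kept {A, C, D}.
Then maximize miles earned: best is 7082, kept {C}.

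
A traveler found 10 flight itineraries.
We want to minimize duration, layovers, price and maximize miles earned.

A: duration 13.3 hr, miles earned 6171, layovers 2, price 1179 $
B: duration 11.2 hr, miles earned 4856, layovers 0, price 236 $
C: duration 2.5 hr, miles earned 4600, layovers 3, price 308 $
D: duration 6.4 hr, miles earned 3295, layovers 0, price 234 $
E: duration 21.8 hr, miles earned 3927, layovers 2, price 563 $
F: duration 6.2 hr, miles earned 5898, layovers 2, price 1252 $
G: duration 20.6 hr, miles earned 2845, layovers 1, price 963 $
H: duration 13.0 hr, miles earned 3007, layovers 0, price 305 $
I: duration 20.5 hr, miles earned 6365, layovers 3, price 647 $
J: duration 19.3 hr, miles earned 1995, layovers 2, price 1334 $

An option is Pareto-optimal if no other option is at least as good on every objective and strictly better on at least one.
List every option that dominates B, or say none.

A: worse on duration (13.3 vs 11.2).
C: worse on miles earned (4600 vs 4856).
D: worse on miles earned (3295 vs 4856).
E: worse on duration (21.8 vs 11.2).
F: worse on layovers (2 vs 0).
G: worse on duration (20.6 vs 11.2).
H: worse on duration (13.0 vs 11.2).
I: worse on duration (20.5 vs 11.2).
J: worse on duration (19.3 vs 11.2).
No option dominates B.

none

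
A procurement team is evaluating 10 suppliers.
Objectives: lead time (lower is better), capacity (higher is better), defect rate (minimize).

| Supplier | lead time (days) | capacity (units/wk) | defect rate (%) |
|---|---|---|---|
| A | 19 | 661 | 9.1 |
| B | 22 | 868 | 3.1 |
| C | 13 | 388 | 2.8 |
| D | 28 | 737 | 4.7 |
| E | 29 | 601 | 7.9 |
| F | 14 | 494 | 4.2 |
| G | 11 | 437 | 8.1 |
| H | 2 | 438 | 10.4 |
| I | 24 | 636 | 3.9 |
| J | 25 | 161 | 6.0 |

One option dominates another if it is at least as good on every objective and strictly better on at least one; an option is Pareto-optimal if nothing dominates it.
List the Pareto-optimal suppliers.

A, B, C, F, G, H

A: not dominated.
B: not dominated (best capacity).
C: not dominated (best defect rate).
D: dominated by B (lead time 22≤28, capacity 868≥737, defect rate 3.1≤4.7).
E: dominated by B (lead time 22≤29, capacity 868≥601, defect rate 3.1≤7.9).
F: not dominated.
G: not dominated.
H: not dominated (best lead time).
I: dominated by B (lead time 22≤24, capacity 868≥636, defect rate 3.1≤3.9).
J: dominated by B (lead time 22≤25, capacity 868≥161, defect rate 3.1≤6.0).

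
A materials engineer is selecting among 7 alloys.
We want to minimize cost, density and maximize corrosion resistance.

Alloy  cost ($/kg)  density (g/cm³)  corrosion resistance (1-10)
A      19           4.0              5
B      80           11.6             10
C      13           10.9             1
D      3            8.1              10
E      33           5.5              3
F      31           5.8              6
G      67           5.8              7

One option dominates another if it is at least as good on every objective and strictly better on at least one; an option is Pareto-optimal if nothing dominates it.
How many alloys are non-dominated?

A: not dominated (best density).
B: dominated by D (cost 3≤80, density 8.1≤11.6, corrosion resistance 10≥10).
C: dominated by D (cost 3≤13, density 8.1≤10.9, corrosion resistance 10≥1).
D: not dominated (best cost).
E: dominated by A (cost 19≤33, density 4.0≤5.5, corrosion resistance 5≥3).
F: not dominated.
G: not dominated.
Pareto-optimal: A, D, F, G → 4.

4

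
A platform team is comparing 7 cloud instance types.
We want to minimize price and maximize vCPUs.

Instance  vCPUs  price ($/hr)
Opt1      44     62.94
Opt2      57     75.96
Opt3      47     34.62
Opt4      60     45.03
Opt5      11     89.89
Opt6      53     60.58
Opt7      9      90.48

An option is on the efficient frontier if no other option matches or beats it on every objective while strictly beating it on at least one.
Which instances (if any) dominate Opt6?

Opt4

Opt4: vCPUs 60≥53, price 45.03≤60.58 — dominates Opt6.
Others (Opt1, Opt2, Opt3, Opt5, Opt7) are each worse than Opt6 on at least one objective.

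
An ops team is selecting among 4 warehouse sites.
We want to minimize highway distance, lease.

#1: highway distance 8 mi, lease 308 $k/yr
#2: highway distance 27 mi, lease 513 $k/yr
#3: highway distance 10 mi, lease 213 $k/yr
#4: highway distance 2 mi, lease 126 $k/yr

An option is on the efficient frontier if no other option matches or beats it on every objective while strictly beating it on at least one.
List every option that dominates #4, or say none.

#1: worse on highway distance (8 vs 2).
#2: worse on highway distance (27 vs 2).
#3: worse on highway distance (10 vs 2).
No option dominates #4.

none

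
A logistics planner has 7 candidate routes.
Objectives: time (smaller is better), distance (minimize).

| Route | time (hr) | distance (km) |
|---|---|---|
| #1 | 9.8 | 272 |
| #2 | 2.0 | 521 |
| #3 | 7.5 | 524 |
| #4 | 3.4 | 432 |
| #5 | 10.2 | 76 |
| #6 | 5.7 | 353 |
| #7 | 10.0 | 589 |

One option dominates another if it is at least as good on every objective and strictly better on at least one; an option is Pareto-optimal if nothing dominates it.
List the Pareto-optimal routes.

#1, #2, #4, #5, #6

#1: not dominated.
#2: not dominated (best time).
#3: dominated by #2 (time 2.0≤7.5, distance 521≤524).
#4: not dominated.
#5: not dominated (best distance).
#6: not dominated.
#7: dominated by #1 (time 9.8≤10.0, distance 272≤589).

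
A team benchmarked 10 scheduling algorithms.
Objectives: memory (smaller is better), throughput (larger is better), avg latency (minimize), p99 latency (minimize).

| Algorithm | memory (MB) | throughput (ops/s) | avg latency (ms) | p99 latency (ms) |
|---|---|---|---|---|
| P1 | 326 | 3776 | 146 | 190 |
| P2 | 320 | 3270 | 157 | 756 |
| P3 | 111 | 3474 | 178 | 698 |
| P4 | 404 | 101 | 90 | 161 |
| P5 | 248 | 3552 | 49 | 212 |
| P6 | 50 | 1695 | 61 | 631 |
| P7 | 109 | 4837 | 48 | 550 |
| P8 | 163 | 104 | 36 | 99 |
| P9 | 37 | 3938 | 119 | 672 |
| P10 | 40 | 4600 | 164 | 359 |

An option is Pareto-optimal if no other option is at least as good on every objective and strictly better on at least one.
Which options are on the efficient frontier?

P1: not dominated.
P2: dominated by P5 (memory 248≤320, throughput 3552≥3270, avg latency 49≤157, p99 latency 212≤756).
P3: dominated by P7 (memory 109≤111, throughput 4837≥3474, avg latency 48≤178, p99 latency 550≤698).
P4: dominated by P8 (memory 163≤404, throughput 104≥101, avg latency 36≤90, p99 latency 99≤161).
P5: not dominated.
P6: not dominated.
P7: not dominated (best throughput).
P8: not dominated (best avg latency).
P9: not dominated (best memory).
P10: not dominated.

P1, P5, P6, P7, P8, P9, P10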